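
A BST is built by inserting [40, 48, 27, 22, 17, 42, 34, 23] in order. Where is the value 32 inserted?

Starting tree (level order): [40, 27, 48, 22, 34, 42, None, 17, 23]
Insertion path: 40 -> 27 -> 34
Result: insert 32 as left child of 34
Final tree (level order): [40, 27, 48, 22, 34, 42, None, 17, 23, 32]


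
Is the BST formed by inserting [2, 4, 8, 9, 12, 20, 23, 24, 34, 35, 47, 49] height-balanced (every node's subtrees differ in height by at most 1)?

Tree (level-order array): [2, None, 4, None, 8, None, 9, None, 12, None, 20, None, 23, None, 24, None, 34, None, 35, None, 47, None, 49]
Definition: a tree is height-balanced if, at every node, |h(left) - h(right)| <= 1 (empty subtree has height -1).
Bottom-up per-node check:
  node 49: h_left=-1, h_right=-1, diff=0 [OK], height=0
  node 47: h_left=-1, h_right=0, diff=1 [OK], height=1
  node 35: h_left=-1, h_right=1, diff=2 [FAIL (|-1-1|=2 > 1)], height=2
  node 34: h_left=-1, h_right=2, diff=3 [FAIL (|-1-2|=3 > 1)], height=3
  node 24: h_left=-1, h_right=3, diff=4 [FAIL (|-1-3|=4 > 1)], height=4
  node 23: h_left=-1, h_right=4, diff=5 [FAIL (|-1-4|=5 > 1)], height=5
  node 20: h_left=-1, h_right=5, diff=6 [FAIL (|-1-5|=6 > 1)], height=6
  node 12: h_left=-1, h_right=6, diff=7 [FAIL (|-1-6|=7 > 1)], height=7
  node 9: h_left=-1, h_right=7, diff=8 [FAIL (|-1-7|=8 > 1)], height=8
  node 8: h_left=-1, h_right=8, diff=9 [FAIL (|-1-8|=9 > 1)], height=9
  node 4: h_left=-1, h_right=9, diff=10 [FAIL (|-1-9|=10 > 1)], height=10
  node 2: h_left=-1, h_right=10, diff=11 [FAIL (|-1-10|=11 > 1)], height=11
Node 35 violates the condition: |-1 - 1| = 2 > 1.
Result: Not balanced


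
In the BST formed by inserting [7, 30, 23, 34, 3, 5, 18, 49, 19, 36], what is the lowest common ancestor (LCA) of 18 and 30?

Tree insertion order: [7, 30, 23, 34, 3, 5, 18, 49, 19, 36]
Tree (level-order array): [7, 3, 30, None, 5, 23, 34, None, None, 18, None, None, 49, None, 19, 36]
In a BST, the LCA of p=18, q=30 is the first node v on the
root-to-leaf path with p <= v <= q (go left if both < v, right if both > v).
Walk from root:
  at 7: both 18 and 30 > 7, go right
  at 30: 18 <= 30 <= 30, this is the LCA
LCA = 30


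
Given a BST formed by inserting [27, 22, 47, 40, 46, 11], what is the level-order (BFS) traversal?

Tree insertion order: [27, 22, 47, 40, 46, 11]
Tree (level-order array): [27, 22, 47, 11, None, 40, None, None, None, None, 46]
BFS from the root, enqueuing left then right child of each popped node:
  queue [27] -> pop 27, enqueue [22, 47], visited so far: [27]
  queue [22, 47] -> pop 22, enqueue [11], visited so far: [27, 22]
  queue [47, 11] -> pop 47, enqueue [40], visited so far: [27, 22, 47]
  queue [11, 40] -> pop 11, enqueue [none], visited so far: [27, 22, 47, 11]
  queue [40] -> pop 40, enqueue [46], visited so far: [27, 22, 47, 11, 40]
  queue [46] -> pop 46, enqueue [none], visited so far: [27, 22, 47, 11, 40, 46]
Result: [27, 22, 47, 11, 40, 46]


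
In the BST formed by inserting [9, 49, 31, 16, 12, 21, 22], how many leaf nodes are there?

Tree built from: [9, 49, 31, 16, 12, 21, 22]
Tree (level-order array): [9, None, 49, 31, None, 16, None, 12, 21, None, None, None, 22]
Rule: A leaf has 0 children.
Per-node child counts:
  node 9: 1 child(ren)
  node 49: 1 child(ren)
  node 31: 1 child(ren)
  node 16: 2 child(ren)
  node 12: 0 child(ren)
  node 21: 1 child(ren)
  node 22: 0 child(ren)
Matching nodes: [12, 22]
Count of leaf nodes: 2


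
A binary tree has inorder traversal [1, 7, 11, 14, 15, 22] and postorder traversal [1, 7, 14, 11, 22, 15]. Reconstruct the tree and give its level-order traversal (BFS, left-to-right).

Inorder:   [1, 7, 11, 14, 15, 22]
Postorder: [1, 7, 14, 11, 22, 15]
Algorithm: postorder visits root last, so walk postorder right-to-left;
each value is the root of the current inorder slice — split it at that
value, recurse on the right subtree first, then the left.
Recursive splits:
  root=15; inorder splits into left=[1, 7, 11, 14], right=[22]
  root=22; inorder splits into left=[], right=[]
  root=11; inorder splits into left=[1, 7], right=[14]
  root=14; inorder splits into left=[], right=[]
  root=7; inorder splits into left=[1], right=[]
  root=1; inorder splits into left=[], right=[]
Reconstructed level-order: [15, 11, 22, 7, 14, 1]


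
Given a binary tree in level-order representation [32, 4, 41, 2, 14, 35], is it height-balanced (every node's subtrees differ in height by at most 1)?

Tree (level-order array): [32, 4, 41, 2, 14, 35]
Definition: a tree is height-balanced if, at every node, |h(left) - h(right)| <= 1 (empty subtree has height -1).
Bottom-up per-node check:
  node 2: h_left=-1, h_right=-1, diff=0 [OK], height=0
  node 14: h_left=-1, h_right=-1, diff=0 [OK], height=0
  node 4: h_left=0, h_right=0, diff=0 [OK], height=1
  node 35: h_left=-1, h_right=-1, diff=0 [OK], height=0
  node 41: h_left=0, h_right=-1, diff=1 [OK], height=1
  node 32: h_left=1, h_right=1, diff=0 [OK], height=2
All nodes satisfy the balance condition.
Result: Balanced


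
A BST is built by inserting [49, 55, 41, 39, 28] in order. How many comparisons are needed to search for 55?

Search path for 55: 49 -> 55
Found: True
Comparisons: 2


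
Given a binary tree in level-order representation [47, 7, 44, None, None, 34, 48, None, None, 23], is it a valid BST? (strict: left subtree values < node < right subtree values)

Level-order array: [47, 7, 44, None, None, 34, 48, None, None, 23]
Validate using subtree bounds (lo, hi): at each node, require lo < value < hi,
then recurse left with hi=value and right with lo=value.
Preorder trace (stopping at first violation):
  at node 47 with bounds (-inf, +inf): OK
  at node 7 with bounds (-inf, 47): OK
  at node 44 with bounds (47, +inf): VIOLATION
Node 44 violates its bound: not (47 < 44 < +inf).
Result: Not a valid BST


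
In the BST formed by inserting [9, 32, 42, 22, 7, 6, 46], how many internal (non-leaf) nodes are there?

Tree built from: [9, 32, 42, 22, 7, 6, 46]
Tree (level-order array): [9, 7, 32, 6, None, 22, 42, None, None, None, None, None, 46]
Rule: An internal node has at least one child.
Per-node child counts:
  node 9: 2 child(ren)
  node 7: 1 child(ren)
  node 6: 0 child(ren)
  node 32: 2 child(ren)
  node 22: 0 child(ren)
  node 42: 1 child(ren)
  node 46: 0 child(ren)
Matching nodes: [9, 7, 32, 42]
Count of internal (non-leaf) nodes: 4


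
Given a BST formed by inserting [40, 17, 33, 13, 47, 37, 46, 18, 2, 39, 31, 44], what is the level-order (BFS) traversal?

Tree insertion order: [40, 17, 33, 13, 47, 37, 46, 18, 2, 39, 31, 44]
Tree (level-order array): [40, 17, 47, 13, 33, 46, None, 2, None, 18, 37, 44, None, None, None, None, 31, None, 39]
BFS from the root, enqueuing left then right child of each popped node:
  queue [40] -> pop 40, enqueue [17, 47], visited so far: [40]
  queue [17, 47] -> pop 17, enqueue [13, 33], visited so far: [40, 17]
  queue [47, 13, 33] -> pop 47, enqueue [46], visited so far: [40, 17, 47]
  queue [13, 33, 46] -> pop 13, enqueue [2], visited so far: [40, 17, 47, 13]
  queue [33, 46, 2] -> pop 33, enqueue [18, 37], visited so far: [40, 17, 47, 13, 33]
  queue [46, 2, 18, 37] -> pop 46, enqueue [44], visited so far: [40, 17, 47, 13, 33, 46]
  queue [2, 18, 37, 44] -> pop 2, enqueue [none], visited so far: [40, 17, 47, 13, 33, 46, 2]
  queue [18, 37, 44] -> pop 18, enqueue [31], visited so far: [40, 17, 47, 13, 33, 46, 2, 18]
  queue [37, 44, 31] -> pop 37, enqueue [39], visited so far: [40, 17, 47, 13, 33, 46, 2, 18, 37]
  queue [44, 31, 39] -> pop 44, enqueue [none], visited so far: [40, 17, 47, 13, 33, 46, 2, 18, 37, 44]
  queue [31, 39] -> pop 31, enqueue [none], visited so far: [40, 17, 47, 13, 33, 46, 2, 18, 37, 44, 31]
  queue [39] -> pop 39, enqueue [none], visited so far: [40, 17, 47, 13, 33, 46, 2, 18, 37, 44, 31, 39]
Result: [40, 17, 47, 13, 33, 46, 2, 18, 37, 44, 31, 39]


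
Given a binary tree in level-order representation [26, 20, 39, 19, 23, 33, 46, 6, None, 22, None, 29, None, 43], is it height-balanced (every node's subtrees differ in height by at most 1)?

Tree (level-order array): [26, 20, 39, 19, 23, 33, 46, 6, None, 22, None, 29, None, 43]
Definition: a tree is height-balanced if, at every node, |h(left) - h(right)| <= 1 (empty subtree has height -1).
Bottom-up per-node check:
  node 6: h_left=-1, h_right=-1, diff=0 [OK], height=0
  node 19: h_left=0, h_right=-1, diff=1 [OK], height=1
  node 22: h_left=-1, h_right=-1, diff=0 [OK], height=0
  node 23: h_left=0, h_right=-1, diff=1 [OK], height=1
  node 20: h_left=1, h_right=1, diff=0 [OK], height=2
  node 29: h_left=-1, h_right=-1, diff=0 [OK], height=0
  node 33: h_left=0, h_right=-1, diff=1 [OK], height=1
  node 43: h_left=-1, h_right=-1, diff=0 [OK], height=0
  node 46: h_left=0, h_right=-1, diff=1 [OK], height=1
  node 39: h_left=1, h_right=1, diff=0 [OK], height=2
  node 26: h_left=2, h_right=2, diff=0 [OK], height=3
All nodes satisfy the balance condition.
Result: Balanced


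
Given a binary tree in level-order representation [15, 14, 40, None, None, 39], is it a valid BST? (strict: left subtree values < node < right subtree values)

Level-order array: [15, 14, 40, None, None, 39]
Validate using subtree bounds (lo, hi): at each node, require lo < value < hi,
then recurse left with hi=value and right with lo=value.
Preorder trace (stopping at first violation):
  at node 15 with bounds (-inf, +inf): OK
  at node 14 with bounds (-inf, 15): OK
  at node 40 with bounds (15, +inf): OK
  at node 39 with bounds (15, 40): OK
No violation found at any node.
Result: Valid BST


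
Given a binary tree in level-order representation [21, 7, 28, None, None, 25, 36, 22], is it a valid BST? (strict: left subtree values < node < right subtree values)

Level-order array: [21, 7, 28, None, None, 25, 36, 22]
Validate using subtree bounds (lo, hi): at each node, require lo < value < hi,
then recurse left with hi=value and right with lo=value.
Preorder trace (stopping at first violation):
  at node 21 with bounds (-inf, +inf): OK
  at node 7 with bounds (-inf, 21): OK
  at node 28 with bounds (21, +inf): OK
  at node 25 with bounds (21, 28): OK
  at node 22 with bounds (21, 25): OK
  at node 36 with bounds (28, +inf): OK
No violation found at any node.
Result: Valid BST


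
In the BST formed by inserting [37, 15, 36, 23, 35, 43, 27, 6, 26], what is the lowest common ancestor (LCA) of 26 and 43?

Tree insertion order: [37, 15, 36, 23, 35, 43, 27, 6, 26]
Tree (level-order array): [37, 15, 43, 6, 36, None, None, None, None, 23, None, None, 35, 27, None, 26]
In a BST, the LCA of p=26, q=43 is the first node v on the
root-to-leaf path with p <= v <= q (go left if both < v, right if both > v).
Walk from root:
  at 37: 26 <= 37 <= 43, this is the LCA
LCA = 37


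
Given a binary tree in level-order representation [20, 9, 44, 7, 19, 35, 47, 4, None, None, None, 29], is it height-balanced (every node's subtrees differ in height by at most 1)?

Tree (level-order array): [20, 9, 44, 7, 19, 35, 47, 4, None, None, None, 29]
Definition: a tree is height-balanced if, at every node, |h(left) - h(right)| <= 1 (empty subtree has height -1).
Bottom-up per-node check:
  node 4: h_left=-1, h_right=-1, diff=0 [OK], height=0
  node 7: h_left=0, h_right=-1, diff=1 [OK], height=1
  node 19: h_left=-1, h_right=-1, diff=0 [OK], height=0
  node 9: h_left=1, h_right=0, diff=1 [OK], height=2
  node 29: h_left=-1, h_right=-1, diff=0 [OK], height=0
  node 35: h_left=0, h_right=-1, diff=1 [OK], height=1
  node 47: h_left=-1, h_right=-1, diff=0 [OK], height=0
  node 44: h_left=1, h_right=0, diff=1 [OK], height=2
  node 20: h_left=2, h_right=2, diff=0 [OK], height=3
All nodes satisfy the balance condition.
Result: Balanced


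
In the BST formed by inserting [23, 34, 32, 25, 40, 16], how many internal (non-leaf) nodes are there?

Tree built from: [23, 34, 32, 25, 40, 16]
Tree (level-order array): [23, 16, 34, None, None, 32, 40, 25]
Rule: An internal node has at least one child.
Per-node child counts:
  node 23: 2 child(ren)
  node 16: 0 child(ren)
  node 34: 2 child(ren)
  node 32: 1 child(ren)
  node 25: 0 child(ren)
  node 40: 0 child(ren)
Matching nodes: [23, 34, 32]
Count of internal (non-leaf) nodes: 3


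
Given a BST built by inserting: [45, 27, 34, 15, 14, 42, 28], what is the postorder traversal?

Tree insertion order: [45, 27, 34, 15, 14, 42, 28]
Tree (level-order array): [45, 27, None, 15, 34, 14, None, 28, 42]
Postorder traversal: [14, 15, 28, 42, 34, 27, 45]


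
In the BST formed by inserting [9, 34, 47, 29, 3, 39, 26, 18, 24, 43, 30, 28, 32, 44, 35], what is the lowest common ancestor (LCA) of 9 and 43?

Tree insertion order: [9, 34, 47, 29, 3, 39, 26, 18, 24, 43, 30, 28, 32, 44, 35]
Tree (level-order array): [9, 3, 34, None, None, 29, 47, 26, 30, 39, None, 18, 28, None, 32, 35, 43, None, 24, None, None, None, None, None, None, None, 44]
In a BST, the LCA of p=9, q=43 is the first node v on the
root-to-leaf path with p <= v <= q (go left if both < v, right if both > v).
Walk from root:
  at 9: 9 <= 9 <= 43, this is the LCA
LCA = 9


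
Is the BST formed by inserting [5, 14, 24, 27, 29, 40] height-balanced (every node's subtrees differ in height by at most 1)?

Tree (level-order array): [5, None, 14, None, 24, None, 27, None, 29, None, 40]
Definition: a tree is height-balanced if, at every node, |h(left) - h(right)| <= 1 (empty subtree has height -1).
Bottom-up per-node check:
  node 40: h_left=-1, h_right=-1, diff=0 [OK], height=0
  node 29: h_left=-1, h_right=0, diff=1 [OK], height=1
  node 27: h_left=-1, h_right=1, diff=2 [FAIL (|-1-1|=2 > 1)], height=2
  node 24: h_left=-1, h_right=2, diff=3 [FAIL (|-1-2|=3 > 1)], height=3
  node 14: h_left=-1, h_right=3, diff=4 [FAIL (|-1-3|=4 > 1)], height=4
  node 5: h_left=-1, h_right=4, diff=5 [FAIL (|-1-4|=5 > 1)], height=5
Node 27 violates the condition: |-1 - 1| = 2 > 1.
Result: Not balanced


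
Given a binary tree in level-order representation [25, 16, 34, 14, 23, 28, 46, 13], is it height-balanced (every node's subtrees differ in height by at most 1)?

Tree (level-order array): [25, 16, 34, 14, 23, 28, 46, 13]
Definition: a tree is height-balanced if, at every node, |h(left) - h(right)| <= 1 (empty subtree has height -1).
Bottom-up per-node check:
  node 13: h_left=-1, h_right=-1, diff=0 [OK], height=0
  node 14: h_left=0, h_right=-1, diff=1 [OK], height=1
  node 23: h_left=-1, h_right=-1, diff=0 [OK], height=0
  node 16: h_left=1, h_right=0, diff=1 [OK], height=2
  node 28: h_left=-1, h_right=-1, diff=0 [OK], height=0
  node 46: h_left=-1, h_right=-1, diff=0 [OK], height=0
  node 34: h_left=0, h_right=0, diff=0 [OK], height=1
  node 25: h_left=2, h_right=1, diff=1 [OK], height=3
All nodes satisfy the balance condition.
Result: Balanced


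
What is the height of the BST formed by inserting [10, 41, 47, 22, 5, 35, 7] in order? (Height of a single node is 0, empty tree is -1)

Insertion order: [10, 41, 47, 22, 5, 35, 7]
Tree (level-order array): [10, 5, 41, None, 7, 22, 47, None, None, None, 35]
Compute height bottom-up (empty subtree = -1):
  height(7) = 1 + max(-1, -1) = 0
  height(5) = 1 + max(-1, 0) = 1
  height(35) = 1 + max(-1, -1) = 0
  height(22) = 1 + max(-1, 0) = 1
  height(47) = 1 + max(-1, -1) = 0
  height(41) = 1 + max(1, 0) = 2
  height(10) = 1 + max(1, 2) = 3
Height = 3


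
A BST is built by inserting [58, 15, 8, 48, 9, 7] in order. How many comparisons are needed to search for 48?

Search path for 48: 58 -> 15 -> 48
Found: True
Comparisons: 3


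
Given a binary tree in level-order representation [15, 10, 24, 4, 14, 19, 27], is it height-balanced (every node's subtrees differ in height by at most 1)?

Tree (level-order array): [15, 10, 24, 4, 14, 19, 27]
Definition: a tree is height-balanced if, at every node, |h(left) - h(right)| <= 1 (empty subtree has height -1).
Bottom-up per-node check:
  node 4: h_left=-1, h_right=-1, diff=0 [OK], height=0
  node 14: h_left=-1, h_right=-1, diff=0 [OK], height=0
  node 10: h_left=0, h_right=0, diff=0 [OK], height=1
  node 19: h_left=-1, h_right=-1, diff=0 [OK], height=0
  node 27: h_left=-1, h_right=-1, diff=0 [OK], height=0
  node 24: h_left=0, h_right=0, diff=0 [OK], height=1
  node 15: h_left=1, h_right=1, diff=0 [OK], height=2
All nodes satisfy the balance condition.
Result: Balanced


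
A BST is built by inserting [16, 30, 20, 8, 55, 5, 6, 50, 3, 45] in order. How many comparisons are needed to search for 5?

Search path for 5: 16 -> 8 -> 5
Found: True
Comparisons: 3


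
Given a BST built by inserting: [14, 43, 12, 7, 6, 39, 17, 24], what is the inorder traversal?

Tree insertion order: [14, 43, 12, 7, 6, 39, 17, 24]
Tree (level-order array): [14, 12, 43, 7, None, 39, None, 6, None, 17, None, None, None, None, 24]
Inorder traversal: [6, 7, 12, 14, 17, 24, 39, 43]


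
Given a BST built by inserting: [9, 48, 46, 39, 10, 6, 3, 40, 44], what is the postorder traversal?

Tree insertion order: [9, 48, 46, 39, 10, 6, 3, 40, 44]
Tree (level-order array): [9, 6, 48, 3, None, 46, None, None, None, 39, None, 10, 40, None, None, None, 44]
Postorder traversal: [3, 6, 10, 44, 40, 39, 46, 48, 9]


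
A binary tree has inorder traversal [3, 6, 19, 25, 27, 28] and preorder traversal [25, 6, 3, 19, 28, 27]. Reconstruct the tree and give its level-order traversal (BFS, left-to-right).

Inorder:  [3, 6, 19, 25, 27, 28]
Preorder: [25, 6, 3, 19, 28, 27]
Algorithm: preorder visits root first, so consume preorder in order;
for each root, split the current inorder slice at that value into
left-subtree inorder and right-subtree inorder, then recurse.
Recursive splits:
  root=25; inorder splits into left=[3, 6, 19], right=[27, 28]
  root=6; inorder splits into left=[3], right=[19]
  root=3; inorder splits into left=[], right=[]
  root=19; inorder splits into left=[], right=[]
  root=28; inorder splits into left=[27], right=[]
  root=27; inorder splits into left=[], right=[]
Reconstructed level-order: [25, 6, 28, 3, 19, 27]


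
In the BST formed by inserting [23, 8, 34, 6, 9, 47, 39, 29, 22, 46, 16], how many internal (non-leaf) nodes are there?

Tree built from: [23, 8, 34, 6, 9, 47, 39, 29, 22, 46, 16]
Tree (level-order array): [23, 8, 34, 6, 9, 29, 47, None, None, None, 22, None, None, 39, None, 16, None, None, 46]
Rule: An internal node has at least one child.
Per-node child counts:
  node 23: 2 child(ren)
  node 8: 2 child(ren)
  node 6: 0 child(ren)
  node 9: 1 child(ren)
  node 22: 1 child(ren)
  node 16: 0 child(ren)
  node 34: 2 child(ren)
  node 29: 0 child(ren)
  node 47: 1 child(ren)
  node 39: 1 child(ren)
  node 46: 0 child(ren)
Matching nodes: [23, 8, 9, 22, 34, 47, 39]
Count of internal (non-leaf) nodes: 7


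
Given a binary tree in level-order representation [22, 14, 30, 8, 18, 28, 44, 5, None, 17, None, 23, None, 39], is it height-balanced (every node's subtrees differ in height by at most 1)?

Tree (level-order array): [22, 14, 30, 8, 18, 28, 44, 5, None, 17, None, 23, None, 39]
Definition: a tree is height-balanced if, at every node, |h(left) - h(right)| <= 1 (empty subtree has height -1).
Bottom-up per-node check:
  node 5: h_left=-1, h_right=-1, diff=0 [OK], height=0
  node 8: h_left=0, h_right=-1, diff=1 [OK], height=1
  node 17: h_left=-1, h_right=-1, diff=0 [OK], height=0
  node 18: h_left=0, h_right=-1, diff=1 [OK], height=1
  node 14: h_left=1, h_right=1, diff=0 [OK], height=2
  node 23: h_left=-1, h_right=-1, diff=0 [OK], height=0
  node 28: h_left=0, h_right=-1, diff=1 [OK], height=1
  node 39: h_left=-1, h_right=-1, diff=0 [OK], height=0
  node 44: h_left=0, h_right=-1, diff=1 [OK], height=1
  node 30: h_left=1, h_right=1, diff=0 [OK], height=2
  node 22: h_left=2, h_right=2, diff=0 [OK], height=3
All nodes satisfy the balance condition.
Result: Balanced


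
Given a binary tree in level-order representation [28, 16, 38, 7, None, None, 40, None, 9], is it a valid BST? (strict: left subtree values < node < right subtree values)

Level-order array: [28, 16, 38, 7, None, None, 40, None, 9]
Validate using subtree bounds (lo, hi): at each node, require lo < value < hi,
then recurse left with hi=value and right with lo=value.
Preorder trace (stopping at first violation):
  at node 28 with bounds (-inf, +inf): OK
  at node 16 with bounds (-inf, 28): OK
  at node 7 with bounds (-inf, 16): OK
  at node 9 with bounds (7, 16): OK
  at node 38 with bounds (28, +inf): OK
  at node 40 with bounds (38, +inf): OK
No violation found at any node.
Result: Valid BST


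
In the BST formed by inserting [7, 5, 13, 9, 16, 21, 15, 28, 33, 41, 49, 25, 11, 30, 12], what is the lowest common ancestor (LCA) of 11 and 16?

Tree insertion order: [7, 5, 13, 9, 16, 21, 15, 28, 33, 41, 49, 25, 11, 30, 12]
Tree (level-order array): [7, 5, 13, None, None, 9, 16, None, 11, 15, 21, None, 12, None, None, None, 28, None, None, 25, 33, None, None, 30, 41, None, None, None, 49]
In a BST, the LCA of p=11, q=16 is the first node v on the
root-to-leaf path with p <= v <= q (go left if both < v, right if both > v).
Walk from root:
  at 7: both 11 and 16 > 7, go right
  at 13: 11 <= 13 <= 16, this is the LCA
LCA = 13


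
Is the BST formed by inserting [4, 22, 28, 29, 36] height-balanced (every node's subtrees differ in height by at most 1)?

Tree (level-order array): [4, None, 22, None, 28, None, 29, None, 36]
Definition: a tree is height-balanced if, at every node, |h(left) - h(right)| <= 1 (empty subtree has height -1).
Bottom-up per-node check:
  node 36: h_left=-1, h_right=-1, diff=0 [OK], height=0
  node 29: h_left=-1, h_right=0, diff=1 [OK], height=1
  node 28: h_left=-1, h_right=1, diff=2 [FAIL (|-1-1|=2 > 1)], height=2
  node 22: h_left=-1, h_right=2, diff=3 [FAIL (|-1-2|=3 > 1)], height=3
  node 4: h_left=-1, h_right=3, diff=4 [FAIL (|-1-3|=4 > 1)], height=4
Node 28 violates the condition: |-1 - 1| = 2 > 1.
Result: Not balanced


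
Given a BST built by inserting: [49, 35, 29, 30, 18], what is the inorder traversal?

Tree insertion order: [49, 35, 29, 30, 18]
Tree (level-order array): [49, 35, None, 29, None, 18, 30]
Inorder traversal: [18, 29, 30, 35, 49]


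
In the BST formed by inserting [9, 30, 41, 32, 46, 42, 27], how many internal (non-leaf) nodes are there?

Tree built from: [9, 30, 41, 32, 46, 42, 27]
Tree (level-order array): [9, None, 30, 27, 41, None, None, 32, 46, None, None, 42]
Rule: An internal node has at least one child.
Per-node child counts:
  node 9: 1 child(ren)
  node 30: 2 child(ren)
  node 27: 0 child(ren)
  node 41: 2 child(ren)
  node 32: 0 child(ren)
  node 46: 1 child(ren)
  node 42: 0 child(ren)
Matching nodes: [9, 30, 41, 46]
Count of internal (non-leaf) nodes: 4


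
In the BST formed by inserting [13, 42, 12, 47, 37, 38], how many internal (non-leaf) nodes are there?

Tree built from: [13, 42, 12, 47, 37, 38]
Tree (level-order array): [13, 12, 42, None, None, 37, 47, None, 38]
Rule: An internal node has at least one child.
Per-node child counts:
  node 13: 2 child(ren)
  node 12: 0 child(ren)
  node 42: 2 child(ren)
  node 37: 1 child(ren)
  node 38: 0 child(ren)
  node 47: 0 child(ren)
Matching nodes: [13, 42, 37]
Count of internal (non-leaf) nodes: 3


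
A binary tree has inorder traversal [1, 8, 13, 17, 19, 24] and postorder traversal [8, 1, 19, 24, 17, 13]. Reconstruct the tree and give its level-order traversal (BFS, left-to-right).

Inorder:   [1, 8, 13, 17, 19, 24]
Postorder: [8, 1, 19, 24, 17, 13]
Algorithm: postorder visits root last, so walk postorder right-to-left;
each value is the root of the current inorder slice — split it at that
value, recurse on the right subtree first, then the left.
Recursive splits:
  root=13; inorder splits into left=[1, 8], right=[17, 19, 24]
  root=17; inorder splits into left=[], right=[19, 24]
  root=24; inorder splits into left=[19], right=[]
  root=19; inorder splits into left=[], right=[]
  root=1; inorder splits into left=[], right=[8]
  root=8; inorder splits into left=[], right=[]
Reconstructed level-order: [13, 1, 17, 8, 24, 19]


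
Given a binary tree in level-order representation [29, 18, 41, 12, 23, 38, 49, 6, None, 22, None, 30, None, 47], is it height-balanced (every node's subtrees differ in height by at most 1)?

Tree (level-order array): [29, 18, 41, 12, 23, 38, 49, 6, None, 22, None, 30, None, 47]
Definition: a tree is height-balanced if, at every node, |h(left) - h(right)| <= 1 (empty subtree has height -1).
Bottom-up per-node check:
  node 6: h_left=-1, h_right=-1, diff=0 [OK], height=0
  node 12: h_left=0, h_right=-1, diff=1 [OK], height=1
  node 22: h_left=-1, h_right=-1, diff=0 [OK], height=0
  node 23: h_left=0, h_right=-1, diff=1 [OK], height=1
  node 18: h_left=1, h_right=1, diff=0 [OK], height=2
  node 30: h_left=-1, h_right=-1, diff=0 [OK], height=0
  node 38: h_left=0, h_right=-1, diff=1 [OK], height=1
  node 47: h_left=-1, h_right=-1, diff=0 [OK], height=0
  node 49: h_left=0, h_right=-1, diff=1 [OK], height=1
  node 41: h_left=1, h_right=1, diff=0 [OK], height=2
  node 29: h_left=2, h_right=2, diff=0 [OK], height=3
All nodes satisfy the balance condition.
Result: Balanced


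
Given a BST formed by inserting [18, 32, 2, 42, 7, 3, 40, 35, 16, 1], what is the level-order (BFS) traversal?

Tree insertion order: [18, 32, 2, 42, 7, 3, 40, 35, 16, 1]
Tree (level-order array): [18, 2, 32, 1, 7, None, 42, None, None, 3, 16, 40, None, None, None, None, None, 35]
BFS from the root, enqueuing left then right child of each popped node:
  queue [18] -> pop 18, enqueue [2, 32], visited so far: [18]
  queue [2, 32] -> pop 2, enqueue [1, 7], visited so far: [18, 2]
  queue [32, 1, 7] -> pop 32, enqueue [42], visited so far: [18, 2, 32]
  queue [1, 7, 42] -> pop 1, enqueue [none], visited so far: [18, 2, 32, 1]
  queue [7, 42] -> pop 7, enqueue [3, 16], visited so far: [18, 2, 32, 1, 7]
  queue [42, 3, 16] -> pop 42, enqueue [40], visited so far: [18, 2, 32, 1, 7, 42]
  queue [3, 16, 40] -> pop 3, enqueue [none], visited so far: [18, 2, 32, 1, 7, 42, 3]
  queue [16, 40] -> pop 16, enqueue [none], visited so far: [18, 2, 32, 1, 7, 42, 3, 16]
  queue [40] -> pop 40, enqueue [35], visited so far: [18, 2, 32, 1, 7, 42, 3, 16, 40]
  queue [35] -> pop 35, enqueue [none], visited so far: [18, 2, 32, 1, 7, 42, 3, 16, 40, 35]
Result: [18, 2, 32, 1, 7, 42, 3, 16, 40, 35]


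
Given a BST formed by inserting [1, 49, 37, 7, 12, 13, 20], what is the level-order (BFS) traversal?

Tree insertion order: [1, 49, 37, 7, 12, 13, 20]
Tree (level-order array): [1, None, 49, 37, None, 7, None, None, 12, None, 13, None, 20]
BFS from the root, enqueuing left then right child of each popped node:
  queue [1] -> pop 1, enqueue [49], visited so far: [1]
  queue [49] -> pop 49, enqueue [37], visited so far: [1, 49]
  queue [37] -> pop 37, enqueue [7], visited so far: [1, 49, 37]
  queue [7] -> pop 7, enqueue [12], visited so far: [1, 49, 37, 7]
  queue [12] -> pop 12, enqueue [13], visited so far: [1, 49, 37, 7, 12]
  queue [13] -> pop 13, enqueue [20], visited so far: [1, 49, 37, 7, 12, 13]
  queue [20] -> pop 20, enqueue [none], visited so far: [1, 49, 37, 7, 12, 13, 20]
Result: [1, 49, 37, 7, 12, 13, 20]


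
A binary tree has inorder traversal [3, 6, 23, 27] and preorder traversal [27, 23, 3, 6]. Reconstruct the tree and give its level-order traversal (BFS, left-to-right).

Inorder:  [3, 6, 23, 27]
Preorder: [27, 23, 3, 6]
Algorithm: preorder visits root first, so consume preorder in order;
for each root, split the current inorder slice at that value into
left-subtree inorder and right-subtree inorder, then recurse.
Recursive splits:
  root=27; inorder splits into left=[3, 6, 23], right=[]
  root=23; inorder splits into left=[3, 6], right=[]
  root=3; inorder splits into left=[], right=[6]
  root=6; inorder splits into left=[], right=[]
Reconstructed level-order: [27, 23, 3, 6]


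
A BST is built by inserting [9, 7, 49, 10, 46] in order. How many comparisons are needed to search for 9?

Search path for 9: 9
Found: True
Comparisons: 1


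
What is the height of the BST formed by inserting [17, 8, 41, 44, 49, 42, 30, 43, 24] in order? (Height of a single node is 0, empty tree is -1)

Insertion order: [17, 8, 41, 44, 49, 42, 30, 43, 24]
Tree (level-order array): [17, 8, 41, None, None, 30, 44, 24, None, 42, 49, None, None, None, 43]
Compute height bottom-up (empty subtree = -1):
  height(8) = 1 + max(-1, -1) = 0
  height(24) = 1 + max(-1, -1) = 0
  height(30) = 1 + max(0, -1) = 1
  height(43) = 1 + max(-1, -1) = 0
  height(42) = 1 + max(-1, 0) = 1
  height(49) = 1 + max(-1, -1) = 0
  height(44) = 1 + max(1, 0) = 2
  height(41) = 1 + max(1, 2) = 3
  height(17) = 1 + max(0, 3) = 4
Height = 4


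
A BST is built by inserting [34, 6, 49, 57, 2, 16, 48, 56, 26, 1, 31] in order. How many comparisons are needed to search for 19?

Search path for 19: 34 -> 6 -> 16 -> 26
Found: False
Comparisons: 4


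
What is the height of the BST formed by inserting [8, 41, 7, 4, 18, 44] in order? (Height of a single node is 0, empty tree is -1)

Insertion order: [8, 41, 7, 4, 18, 44]
Tree (level-order array): [8, 7, 41, 4, None, 18, 44]
Compute height bottom-up (empty subtree = -1):
  height(4) = 1 + max(-1, -1) = 0
  height(7) = 1 + max(0, -1) = 1
  height(18) = 1 + max(-1, -1) = 0
  height(44) = 1 + max(-1, -1) = 0
  height(41) = 1 + max(0, 0) = 1
  height(8) = 1 + max(1, 1) = 2
Height = 2


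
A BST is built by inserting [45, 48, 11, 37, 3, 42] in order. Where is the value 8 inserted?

Starting tree (level order): [45, 11, 48, 3, 37, None, None, None, None, None, 42]
Insertion path: 45 -> 11 -> 3
Result: insert 8 as right child of 3
Final tree (level order): [45, 11, 48, 3, 37, None, None, None, 8, None, 42]


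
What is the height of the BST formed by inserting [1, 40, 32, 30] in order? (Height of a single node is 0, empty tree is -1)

Insertion order: [1, 40, 32, 30]
Tree (level-order array): [1, None, 40, 32, None, 30]
Compute height bottom-up (empty subtree = -1):
  height(30) = 1 + max(-1, -1) = 0
  height(32) = 1 + max(0, -1) = 1
  height(40) = 1 + max(1, -1) = 2
  height(1) = 1 + max(-1, 2) = 3
Height = 3


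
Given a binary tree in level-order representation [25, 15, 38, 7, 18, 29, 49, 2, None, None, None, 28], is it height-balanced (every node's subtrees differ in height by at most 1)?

Tree (level-order array): [25, 15, 38, 7, 18, 29, 49, 2, None, None, None, 28]
Definition: a tree is height-balanced if, at every node, |h(left) - h(right)| <= 1 (empty subtree has height -1).
Bottom-up per-node check:
  node 2: h_left=-1, h_right=-1, diff=0 [OK], height=0
  node 7: h_left=0, h_right=-1, diff=1 [OK], height=1
  node 18: h_left=-1, h_right=-1, diff=0 [OK], height=0
  node 15: h_left=1, h_right=0, diff=1 [OK], height=2
  node 28: h_left=-1, h_right=-1, diff=0 [OK], height=0
  node 29: h_left=0, h_right=-1, diff=1 [OK], height=1
  node 49: h_left=-1, h_right=-1, diff=0 [OK], height=0
  node 38: h_left=1, h_right=0, diff=1 [OK], height=2
  node 25: h_left=2, h_right=2, diff=0 [OK], height=3
All nodes satisfy the balance condition.
Result: Balanced


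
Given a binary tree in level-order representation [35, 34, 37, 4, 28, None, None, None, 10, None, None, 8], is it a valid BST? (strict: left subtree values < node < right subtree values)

Level-order array: [35, 34, 37, 4, 28, None, None, None, 10, None, None, 8]
Validate using subtree bounds (lo, hi): at each node, require lo < value < hi,
then recurse left with hi=value and right with lo=value.
Preorder trace (stopping at first violation):
  at node 35 with bounds (-inf, +inf): OK
  at node 34 with bounds (-inf, 35): OK
  at node 4 with bounds (-inf, 34): OK
  at node 10 with bounds (4, 34): OK
  at node 8 with bounds (4, 10): OK
  at node 28 with bounds (34, 35): VIOLATION
Node 28 violates its bound: not (34 < 28 < 35).
Result: Not a valid BST


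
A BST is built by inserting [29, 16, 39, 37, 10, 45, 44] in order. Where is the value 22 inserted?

Starting tree (level order): [29, 16, 39, 10, None, 37, 45, None, None, None, None, 44]
Insertion path: 29 -> 16
Result: insert 22 as right child of 16
Final tree (level order): [29, 16, 39, 10, 22, 37, 45, None, None, None, None, None, None, 44]


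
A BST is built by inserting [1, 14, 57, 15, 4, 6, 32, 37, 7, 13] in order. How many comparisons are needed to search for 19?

Search path for 19: 1 -> 14 -> 57 -> 15 -> 32
Found: False
Comparisons: 5


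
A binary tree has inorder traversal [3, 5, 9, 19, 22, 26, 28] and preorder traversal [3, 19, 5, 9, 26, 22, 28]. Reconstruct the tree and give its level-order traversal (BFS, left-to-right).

Inorder:  [3, 5, 9, 19, 22, 26, 28]
Preorder: [3, 19, 5, 9, 26, 22, 28]
Algorithm: preorder visits root first, so consume preorder in order;
for each root, split the current inorder slice at that value into
left-subtree inorder and right-subtree inorder, then recurse.
Recursive splits:
  root=3; inorder splits into left=[], right=[5, 9, 19, 22, 26, 28]
  root=19; inorder splits into left=[5, 9], right=[22, 26, 28]
  root=5; inorder splits into left=[], right=[9]
  root=9; inorder splits into left=[], right=[]
  root=26; inorder splits into left=[22], right=[28]
  root=22; inorder splits into left=[], right=[]
  root=28; inorder splits into left=[], right=[]
Reconstructed level-order: [3, 19, 5, 26, 9, 22, 28]


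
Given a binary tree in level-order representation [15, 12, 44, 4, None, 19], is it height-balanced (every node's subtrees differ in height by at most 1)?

Tree (level-order array): [15, 12, 44, 4, None, 19]
Definition: a tree is height-balanced if, at every node, |h(left) - h(right)| <= 1 (empty subtree has height -1).
Bottom-up per-node check:
  node 4: h_left=-1, h_right=-1, diff=0 [OK], height=0
  node 12: h_left=0, h_right=-1, diff=1 [OK], height=1
  node 19: h_left=-1, h_right=-1, diff=0 [OK], height=0
  node 44: h_left=0, h_right=-1, diff=1 [OK], height=1
  node 15: h_left=1, h_right=1, diff=0 [OK], height=2
All nodes satisfy the balance condition.
Result: Balanced


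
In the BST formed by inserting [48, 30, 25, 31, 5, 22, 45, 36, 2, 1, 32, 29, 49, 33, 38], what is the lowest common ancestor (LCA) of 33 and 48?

Tree insertion order: [48, 30, 25, 31, 5, 22, 45, 36, 2, 1, 32, 29, 49, 33, 38]
Tree (level-order array): [48, 30, 49, 25, 31, None, None, 5, 29, None, 45, 2, 22, None, None, 36, None, 1, None, None, None, 32, 38, None, None, None, 33]
In a BST, the LCA of p=33, q=48 is the first node v on the
root-to-leaf path with p <= v <= q (go left if both < v, right if both > v).
Walk from root:
  at 48: 33 <= 48 <= 48, this is the LCA
LCA = 48


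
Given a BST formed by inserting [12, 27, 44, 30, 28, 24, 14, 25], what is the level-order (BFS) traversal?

Tree insertion order: [12, 27, 44, 30, 28, 24, 14, 25]
Tree (level-order array): [12, None, 27, 24, 44, 14, 25, 30, None, None, None, None, None, 28]
BFS from the root, enqueuing left then right child of each popped node:
  queue [12] -> pop 12, enqueue [27], visited so far: [12]
  queue [27] -> pop 27, enqueue [24, 44], visited so far: [12, 27]
  queue [24, 44] -> pop 24, enqueue [14, 25], visited so far: [12, 27, 24]
  queue [44, 14, 25] -> pop 44, enqueue [30], visited so far: [12, 27, 24, 44]
  queue [14, 25, 30] -> pop 14, enqueue [none], visited so far: [12, 27, 24, 44, 14]
  queue [25, 30] -> pop 25, enqueue [none], visited so far: [12, 27, 24, 44, 14, 25]
  queue [30] -> pop 30, enqueue [28], visited so far: [12, 27, 24, 44, 14, 25, 30]
  queue [28] -> pop 28, enqueue [none], visited so far: [12, 27, 24, 44, 14, 25, 30, 28]
Result: [12, 27, 24, 44, 14, 25, 30, 28]


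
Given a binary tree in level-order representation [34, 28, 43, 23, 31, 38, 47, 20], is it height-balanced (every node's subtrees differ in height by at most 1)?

Tree (level-order array): [34, 28, 43, 23, 31, 38, 47, 20]
Definition: a tree is height-balanced if, at every node, |h(left) - h(right)| <= 1 (empty subtree has height -1).
Bottom-up per-node check:
  node 20: h_left=-1, h_right=-1, diff=0 [OK], height=0
  node 23: h_left=0, h_right=-1, diff=1 [OK], height=1
  node 31: h_left=-1, h_right=-1, diff=0 [OK], height=0
  node 28: h_left=1, h_right=0, diff=1 [OK], height=2
  node 38: h_left=-1, h_right=-1, diff=0 [OK], height=0
  node 47: h_left=-1, h_right=-1, diff=0 [OK], height=0
  node 43: h_left=0, h_right=0, diff=0 [OK], height=1
  node 34: h_left=2, h_right=1, diff=1 [OK], height=3
All nodes satisfy the balance condition.
Result: Balanced


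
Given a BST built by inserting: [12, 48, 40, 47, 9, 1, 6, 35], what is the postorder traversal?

Tree insertion order: [12, 48, 40, 47, 9, 1, 6, 35]
Tree (level-order array): [12, 9, 48, 1, None, 40, None, None, 6, 35, 47]
Postorder traversal: [6, 1, 9, 35, 47, 40, 48, 12]


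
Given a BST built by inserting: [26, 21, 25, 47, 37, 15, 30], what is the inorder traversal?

Tree insertion order: [26, 21, 25, 47, 37, 15, 30]
Tree (level-order array): [26, 21, 47, 15, 25, 37, None, None, None, None, None, 30]
Inorder traversal: [15, 21, 25, 26, 30, 37, 47]


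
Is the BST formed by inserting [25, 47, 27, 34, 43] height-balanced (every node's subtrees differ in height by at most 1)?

Tree (level-order array): [25, None, 47, 27, None, None, 34, None, 43]
Definition: a tree is height-balanced if, at every node, |h(left) - h(right)| <= 1 (empty subtree has height -1).
Bottom-up per-node check:
  node 43: h_left=-1, h_right=-1, diff=0 [OK], height=0
  node 34: h_left=-1, h_right=0, diff=1 [OK], height=1
  node 27: h_left=-1, h_right=1, diff=2 [FAIL (|-1-1|=2 > 1)], height=2
  node 47: h_left=2, h_right=-1, diff=3 [FAIL (|2--1|=3 > 1)], height=3
  node 25: h_left=-1, h_right=3, diff=4 [FAIL (|-1-3|=4 > 1)], height=4
Node 27 violates the condition: |-1 - 1| = 2 > 1.
Result: Not balanced


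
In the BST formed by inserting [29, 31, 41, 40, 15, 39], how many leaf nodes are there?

Tree built from: [29, 31, 41, 40, 15, 39]
Tree (level-order array): [29, 15, 31, None, None, None, 41, 40, None, 39]
Rule: A leaf has 0 children.
Per-node child counts:
  node 29: 2 child(ren)
  node 15: 0 child(ren)
  node 31: 1 child(ren)
  node 41: 1 child(ren)
  node 40: 1 child(ren)
  node 39: 0 child(ren)
Matching nodes: [15, 39]
Count of leaf nodes: 2


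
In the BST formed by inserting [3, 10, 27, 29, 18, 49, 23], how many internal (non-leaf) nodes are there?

Tree built from: [3, 10, 27, 29, 18, 49, 23]
Tree (level-order array): [3, None, 10, None, 27, 18, 29, None, 23, None, 49]
Rule: An internal node has at least one child.
Per-node child counts:
  node 3: 1 child(ren)
  node 10: 1 child(ren)
  node 27: 2 child(ren)
  node 18: 1 child(ren)
  node 23: 0 child(ren)
  node 29: 1 child(ren)
  node 49: 0 child(ren)
Matching nodes: [3, 10, 27, 18, 29]
Count of internal (non-leaf) nodes: 5


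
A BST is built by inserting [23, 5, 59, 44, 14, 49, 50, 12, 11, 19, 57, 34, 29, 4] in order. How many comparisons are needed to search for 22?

Search path for 22: 23 -> 5 -> 14 -> 19
Found: False
Comparisons: 4


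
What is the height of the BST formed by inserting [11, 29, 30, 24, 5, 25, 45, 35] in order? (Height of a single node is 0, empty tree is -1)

Insertion order: [11, 29, 30, 24, 5, 25, 45, 35]
Tree (level-order array): [11, 5, 29, None, None, 24, 30, None, 25, None, 45, None, None, 35]
Compute height bottom-up (empty subtree = -1):
  height(5) = 1 + max(-1, -1) = 0
  height(25) = 1 + max(-1, -1) = 0
  height(24) = 1 + max(-1, 0) = 1
  height(35) = 1 + max(-1, -1) = 0
  height(45) = 1 + max(0, -1) = 1
  height(30) = 1 + max(-1, 1) = 2
  height(29) = 1 + max(1, 2) = 3
  height(11) = 1 + max(0, 3) = 4
Height = 4


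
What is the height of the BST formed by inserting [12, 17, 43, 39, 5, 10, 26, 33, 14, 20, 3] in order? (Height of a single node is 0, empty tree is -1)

Insertion order: [12, 17, 43, 39, 5, 10, 26, 33, 14, 20, 3]
Tree (level-order array): [12, 5, 17, 3, 10, 14, 43, None, None, None, None, None, None, 39, None, 26, None, 20, 33]
Compute height bottom-up (empty subtree = -1):
  height(3) = 1 + max(-1, -1) = 0
  height(10) = 1 + max(-1, -1) = 0
  height(5) = 1 + max(0, 0) = 1
  height(14) = 1 + max(-1, -1) = 0
  height(20) = 1 + max(-1, -1) = 0
  height(33) = 1 + max(-1, -1) = 0
  height(26) = 1 + max(0, 0) = 1
  height(39) = 1 + max(1, -1) = 2
  height(43) = 1 + max(2, -1) = 3
  height(17) = 1 + max(0, 3) = 4
  height(12) = 1 + max(1, 4) = 5
Height = 5
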